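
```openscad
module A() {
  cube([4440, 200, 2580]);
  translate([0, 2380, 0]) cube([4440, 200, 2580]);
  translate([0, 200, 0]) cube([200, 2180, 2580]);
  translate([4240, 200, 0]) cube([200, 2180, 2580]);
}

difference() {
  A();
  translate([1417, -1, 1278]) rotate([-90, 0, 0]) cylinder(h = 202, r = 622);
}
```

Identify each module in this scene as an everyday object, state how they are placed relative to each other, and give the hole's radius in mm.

A is a house frame. The house frame has a circular hole through its front wall. The hole's radius is 622 mm.

The subtracted cylinder has r = 622 mm.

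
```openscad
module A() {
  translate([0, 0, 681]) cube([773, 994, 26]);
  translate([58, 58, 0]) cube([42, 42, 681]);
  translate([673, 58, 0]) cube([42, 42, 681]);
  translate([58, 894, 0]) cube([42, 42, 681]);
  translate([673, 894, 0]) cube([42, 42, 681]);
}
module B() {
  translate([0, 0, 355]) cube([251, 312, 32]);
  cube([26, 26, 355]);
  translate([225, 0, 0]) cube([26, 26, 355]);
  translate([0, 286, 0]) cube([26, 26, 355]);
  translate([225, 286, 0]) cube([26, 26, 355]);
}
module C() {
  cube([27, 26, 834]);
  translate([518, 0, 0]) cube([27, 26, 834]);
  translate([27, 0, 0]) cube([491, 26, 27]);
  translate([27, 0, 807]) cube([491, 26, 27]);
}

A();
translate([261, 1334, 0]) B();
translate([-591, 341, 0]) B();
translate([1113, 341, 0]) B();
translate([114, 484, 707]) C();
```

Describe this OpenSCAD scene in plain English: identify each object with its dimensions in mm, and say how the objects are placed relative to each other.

A is a rectangular dining table. The top is 773×994×26 mm with its upper surface at z = 707 mm. It stands on four 42×42 mm square legs, each inset 58 mm from the nearest pair of top edges, running from the floor to the underside of the top.

B is a simple wooden stool: a rectangular seat 251 mm (x) by 312 mm (y), 32 mm thick, top face at z = 387 mm, on four square legs, each 26×26 mm in cross-section. The legs rest on z = 0, each flush with a corner of the seat.

C is a rectangular picture frame lying in the x–z plane (depth along y). The opening is 491 mm wide (x) by 780 mm tall (z), surrounded by a border 27 mm wide on all four sides. The frame is 26 mm deep and is made of two full-height vertical stiles with two horizontal rails fitted between them.

Three stools sit around the table at the +y, −x, +x sides. The picture frame is on top of the table, centred.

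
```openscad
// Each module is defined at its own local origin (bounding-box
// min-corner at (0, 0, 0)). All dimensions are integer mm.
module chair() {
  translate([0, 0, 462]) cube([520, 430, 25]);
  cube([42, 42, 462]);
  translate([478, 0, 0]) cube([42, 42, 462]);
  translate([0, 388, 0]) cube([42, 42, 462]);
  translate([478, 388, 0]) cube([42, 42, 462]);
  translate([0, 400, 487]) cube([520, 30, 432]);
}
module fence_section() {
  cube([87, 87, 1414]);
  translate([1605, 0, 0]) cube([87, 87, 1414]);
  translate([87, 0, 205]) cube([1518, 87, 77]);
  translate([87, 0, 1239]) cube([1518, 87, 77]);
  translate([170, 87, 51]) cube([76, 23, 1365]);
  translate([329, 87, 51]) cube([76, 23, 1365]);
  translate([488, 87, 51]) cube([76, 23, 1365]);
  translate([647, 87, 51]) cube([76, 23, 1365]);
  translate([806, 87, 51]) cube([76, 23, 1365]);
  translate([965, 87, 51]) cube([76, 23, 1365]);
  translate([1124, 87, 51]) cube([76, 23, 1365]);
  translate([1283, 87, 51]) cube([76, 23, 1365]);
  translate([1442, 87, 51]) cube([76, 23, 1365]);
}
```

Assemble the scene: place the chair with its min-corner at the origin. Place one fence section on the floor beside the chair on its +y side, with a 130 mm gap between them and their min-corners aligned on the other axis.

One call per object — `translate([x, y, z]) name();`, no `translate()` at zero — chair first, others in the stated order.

chair();
translate([0, 560, 0]) fence_section();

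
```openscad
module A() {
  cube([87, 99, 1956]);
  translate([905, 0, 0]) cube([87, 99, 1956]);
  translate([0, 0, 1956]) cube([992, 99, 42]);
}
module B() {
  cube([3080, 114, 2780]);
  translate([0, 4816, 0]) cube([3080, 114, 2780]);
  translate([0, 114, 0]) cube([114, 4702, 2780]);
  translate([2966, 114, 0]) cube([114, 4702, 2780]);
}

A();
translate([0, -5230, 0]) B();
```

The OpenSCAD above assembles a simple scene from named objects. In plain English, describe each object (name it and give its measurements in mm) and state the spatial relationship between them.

A is a door frame. The clear opening is 818 mm wide and 1956 mm high. Two 87 mm wide jambs, 99 mm deep, stand either side of the opening from the floor to the top of the opening. A 42 mm thick head sits across the top of both jambs, spanning the full outside width of the frame.

B is a box-shaped house frame (walls only): outside footprint 3080×4930 mm, wall height 2780 mm, wall thickness 114 mm. The two y-facing walls run the full x-width; the two x-facing walls fit between the inner faces of the y-facing walls.

The house frame is on the floor beside the door frame on its −y side.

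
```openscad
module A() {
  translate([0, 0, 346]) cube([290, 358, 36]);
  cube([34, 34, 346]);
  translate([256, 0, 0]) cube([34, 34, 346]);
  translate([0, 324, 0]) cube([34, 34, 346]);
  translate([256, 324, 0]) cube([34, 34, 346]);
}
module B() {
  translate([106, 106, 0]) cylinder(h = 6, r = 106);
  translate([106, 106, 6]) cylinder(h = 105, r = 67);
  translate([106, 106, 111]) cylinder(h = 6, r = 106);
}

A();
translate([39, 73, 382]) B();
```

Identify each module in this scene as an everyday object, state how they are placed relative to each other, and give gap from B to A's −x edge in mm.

The spool's min-x is at 39; the stool's min-x is 0; gap = 39 mm.

A is a stool. B is a spool. The spool is on top of the stool, centred. The gap from the spool to the stool's −x edge is 39 mm.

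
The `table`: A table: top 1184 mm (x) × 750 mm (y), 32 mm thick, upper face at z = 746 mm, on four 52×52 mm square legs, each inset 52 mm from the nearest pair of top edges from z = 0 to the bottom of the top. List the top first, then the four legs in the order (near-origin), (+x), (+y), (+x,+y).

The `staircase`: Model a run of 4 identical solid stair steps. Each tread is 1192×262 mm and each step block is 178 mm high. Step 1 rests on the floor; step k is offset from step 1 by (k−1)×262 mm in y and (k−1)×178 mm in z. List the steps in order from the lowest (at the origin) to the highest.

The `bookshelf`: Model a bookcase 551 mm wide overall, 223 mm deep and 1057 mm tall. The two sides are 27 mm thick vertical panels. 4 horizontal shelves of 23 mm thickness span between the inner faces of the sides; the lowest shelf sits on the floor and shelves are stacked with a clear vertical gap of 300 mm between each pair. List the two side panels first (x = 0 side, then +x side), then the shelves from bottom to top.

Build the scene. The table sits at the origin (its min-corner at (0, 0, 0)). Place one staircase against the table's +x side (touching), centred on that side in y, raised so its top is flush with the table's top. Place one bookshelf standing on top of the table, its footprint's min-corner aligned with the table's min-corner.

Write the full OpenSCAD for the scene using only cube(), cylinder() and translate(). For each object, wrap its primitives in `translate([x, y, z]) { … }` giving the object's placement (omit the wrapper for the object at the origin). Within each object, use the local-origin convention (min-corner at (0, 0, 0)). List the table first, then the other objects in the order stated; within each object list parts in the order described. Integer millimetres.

translate([0, 0, 714]) cube([1184, 750, 32]);
translate([52, 52, 0]) cube([52, 52, 714]);
translate([1080, 52, 0]) cube([52, 52, 714]);
translate([52, 646, 0]) cube([52, 52, 714]);
translate([1080, 646, 0]) cube([52, 52, 714]);
translate([1184, -149, 34]) {
  cube([1192, 262, 178]);
  translate([0, 262, 178]) cube([1192, 262, 178]);
  translate([0, 524, 356]) cube([1192, 262, 178]);
  translate([0, 786, 534]) cube([1192, 262, 178]);
}
translate([0, 0, 746]) {
  cube([27, 223, 1057]);
  translate([524, 0, 0]) cube([27, 223, 1057]);
  translate([27, 0, 0]) cube([497, 223, 23]);
  translate([27, 0, 323]) cube([497, 223, 23]);
  translate([27, 0, 646]) cube([497, 223, 23]);
  translate([27, 0, 969]) cube([497, 223, 23]);
}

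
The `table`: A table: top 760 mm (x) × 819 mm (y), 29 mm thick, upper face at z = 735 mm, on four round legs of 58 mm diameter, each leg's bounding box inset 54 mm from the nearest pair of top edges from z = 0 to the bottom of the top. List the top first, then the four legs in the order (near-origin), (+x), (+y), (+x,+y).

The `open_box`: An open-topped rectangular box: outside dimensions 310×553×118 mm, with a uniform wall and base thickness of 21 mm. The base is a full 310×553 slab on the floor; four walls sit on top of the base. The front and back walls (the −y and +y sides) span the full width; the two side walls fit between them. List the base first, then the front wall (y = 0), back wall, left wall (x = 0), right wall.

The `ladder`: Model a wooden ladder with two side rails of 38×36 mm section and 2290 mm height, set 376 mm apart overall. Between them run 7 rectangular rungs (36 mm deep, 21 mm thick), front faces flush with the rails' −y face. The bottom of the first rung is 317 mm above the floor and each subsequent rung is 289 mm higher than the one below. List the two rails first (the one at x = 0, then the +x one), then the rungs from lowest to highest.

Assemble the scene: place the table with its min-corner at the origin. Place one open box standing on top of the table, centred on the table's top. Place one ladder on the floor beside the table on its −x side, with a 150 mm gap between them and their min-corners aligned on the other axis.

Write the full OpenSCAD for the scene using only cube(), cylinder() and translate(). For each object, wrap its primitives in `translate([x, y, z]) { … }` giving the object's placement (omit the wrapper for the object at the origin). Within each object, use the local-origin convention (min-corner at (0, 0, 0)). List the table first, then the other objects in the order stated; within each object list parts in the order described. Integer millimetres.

translate([0, 0, 706]) cube([760, 819, 29]);
translate([83, 83, 0]) cylinder(h = 706, r = 29);
translate([677, 83, 0]) cylinder(h = 706, r = 29);
translate([83, 736, 0]) cylinder(h = 706, r = 29);
translate([677, 736, 0]) cylinder(h = 706, r = 29);
translate([225, 133, 735]) {
  cube([310, 553, 21]);
  translate([0, 0, 21]) cube([310, 21, 97]);
  translate([0, 532, 21]) cube([310, 21, 97]);
  translate([0, 21, 21]) cube([21, 511, 97]);
  translate([289, 21, 21]) cube([21, 511, 97]);
}
translate([-526, 0, 0]) {
  cube([38, 36, 2290]);
  translate([338, 0, 0]) cube([38, 36, 2290]);
  translate([38, 0, 317]) cube([300, 36, 21]);
  translate([38, 0, 606]) cube([300, 36, 21]);
  translate([38, 0, 895]) cube([300, 36, 21]);
  translate([38, 0, 1184]) cube([300, 36, 21]);
  translate([38, 0, 1473]) cube([300, 36, 21]);
  translate([38, 0, 1762]) cube([300, 36, 21]);
  translate([38, 0, 2051]) cube([300, 36, 21]);
}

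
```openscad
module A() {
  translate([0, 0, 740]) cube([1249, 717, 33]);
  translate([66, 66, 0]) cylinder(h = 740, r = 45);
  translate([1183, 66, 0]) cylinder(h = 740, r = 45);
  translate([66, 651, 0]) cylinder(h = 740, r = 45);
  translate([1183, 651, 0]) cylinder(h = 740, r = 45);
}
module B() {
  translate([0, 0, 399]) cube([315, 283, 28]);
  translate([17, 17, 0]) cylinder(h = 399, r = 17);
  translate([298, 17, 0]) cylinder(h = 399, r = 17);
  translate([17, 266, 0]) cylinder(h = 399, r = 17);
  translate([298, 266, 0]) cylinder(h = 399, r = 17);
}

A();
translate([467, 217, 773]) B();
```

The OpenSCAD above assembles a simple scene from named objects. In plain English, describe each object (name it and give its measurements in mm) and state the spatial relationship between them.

A is a rectangular dining table. The top is 1249×717×33 mm with its upper surface at z = 773 mm. It stands on four round legs of 90 mm diameter, each leg's bounding box inset 21 mm from the nearest pair of top edges, running from the floor to the underside of the top.

B is a four-legged stool. The seat is 315×283 mm, 28 mm thick, top at z = 427 mm. It stands on four round legs, each 34 mm in diameter, from z = 0 to the seat underside, each leg's axis is inset half a diameter from the nearest pair of seat edges (so the leg's bounding box is flush with the corner).

The stool is on top of the table, centred.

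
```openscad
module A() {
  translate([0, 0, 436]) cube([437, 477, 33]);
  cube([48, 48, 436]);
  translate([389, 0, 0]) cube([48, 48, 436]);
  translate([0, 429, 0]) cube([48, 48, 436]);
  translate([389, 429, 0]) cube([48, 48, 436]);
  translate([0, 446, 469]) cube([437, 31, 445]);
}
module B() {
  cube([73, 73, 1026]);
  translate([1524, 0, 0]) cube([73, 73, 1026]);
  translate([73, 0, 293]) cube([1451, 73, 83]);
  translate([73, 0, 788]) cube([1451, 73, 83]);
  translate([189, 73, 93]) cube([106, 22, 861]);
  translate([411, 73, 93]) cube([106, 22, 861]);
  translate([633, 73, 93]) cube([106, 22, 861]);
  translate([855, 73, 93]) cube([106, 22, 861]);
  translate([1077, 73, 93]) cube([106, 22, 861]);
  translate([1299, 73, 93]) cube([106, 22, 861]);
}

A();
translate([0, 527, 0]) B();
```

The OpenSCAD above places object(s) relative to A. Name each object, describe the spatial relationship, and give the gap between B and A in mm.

A is a chair. B is a fence section. The fence section is on the floor beside the chair on its +y side. The gap between the fence section and the chair is 50 mm.

The fence section's nearest face is 50 mm from the chair's +y face.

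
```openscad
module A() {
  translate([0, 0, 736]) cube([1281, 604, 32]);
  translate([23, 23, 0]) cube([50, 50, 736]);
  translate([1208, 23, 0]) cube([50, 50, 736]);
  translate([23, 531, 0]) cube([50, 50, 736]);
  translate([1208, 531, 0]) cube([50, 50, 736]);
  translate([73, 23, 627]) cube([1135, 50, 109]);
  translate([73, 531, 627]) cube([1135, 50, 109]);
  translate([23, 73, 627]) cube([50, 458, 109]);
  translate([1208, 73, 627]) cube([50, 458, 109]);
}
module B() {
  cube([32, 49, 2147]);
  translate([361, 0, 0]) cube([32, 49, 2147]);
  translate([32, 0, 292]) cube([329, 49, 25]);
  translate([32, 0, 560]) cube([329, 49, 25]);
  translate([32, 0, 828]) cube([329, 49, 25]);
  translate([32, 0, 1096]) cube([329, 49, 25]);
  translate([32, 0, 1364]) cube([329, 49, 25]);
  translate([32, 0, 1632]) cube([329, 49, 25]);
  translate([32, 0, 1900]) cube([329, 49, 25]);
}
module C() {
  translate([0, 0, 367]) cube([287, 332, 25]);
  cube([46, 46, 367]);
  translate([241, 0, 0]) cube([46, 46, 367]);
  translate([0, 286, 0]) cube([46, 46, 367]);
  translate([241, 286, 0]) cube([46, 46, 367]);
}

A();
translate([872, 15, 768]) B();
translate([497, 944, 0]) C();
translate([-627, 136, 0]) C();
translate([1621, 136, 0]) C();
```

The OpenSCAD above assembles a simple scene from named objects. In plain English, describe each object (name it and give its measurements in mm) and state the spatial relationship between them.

A is a table with a 1281×604 mm rectangular top, 32 mm thick, top surface at z = 768 mm, supported by four 50×50 mm square legs, each inset 23 mm from the nearest pair of top edges, running from the floor. Four apron rails, 50 mm thick and 109 mm tall, run between adjacent legs with their top edges flush with the underside of the top and their outer faces flush with the legs' outer faces.

B is a straight ladder. Two 32×49 mm vertical rails, 2147 mm tall, stand 393 mm apart (outside-to-outside) with their front faces coplanar on the −y side. 7 rungs, each 49 mm deep and 25 mm tall, span between the inner faces of the rails, front faces flush with the rails. The lowest rung's underside is at z = 292 mm and rungs are spaced 268 mm apart (underside to underside).

C is a four-legged stool. The seat is 287×332 mm, 25 mm thick, top at z = 392 mm. It stands on four square legs, each 46×46 mm in cross-section, from z = 0 to the seat underside, each flush with a corner of the seat.

The ladder is on top of the table. Three stools sit around the table at the +y, −x, +x sides.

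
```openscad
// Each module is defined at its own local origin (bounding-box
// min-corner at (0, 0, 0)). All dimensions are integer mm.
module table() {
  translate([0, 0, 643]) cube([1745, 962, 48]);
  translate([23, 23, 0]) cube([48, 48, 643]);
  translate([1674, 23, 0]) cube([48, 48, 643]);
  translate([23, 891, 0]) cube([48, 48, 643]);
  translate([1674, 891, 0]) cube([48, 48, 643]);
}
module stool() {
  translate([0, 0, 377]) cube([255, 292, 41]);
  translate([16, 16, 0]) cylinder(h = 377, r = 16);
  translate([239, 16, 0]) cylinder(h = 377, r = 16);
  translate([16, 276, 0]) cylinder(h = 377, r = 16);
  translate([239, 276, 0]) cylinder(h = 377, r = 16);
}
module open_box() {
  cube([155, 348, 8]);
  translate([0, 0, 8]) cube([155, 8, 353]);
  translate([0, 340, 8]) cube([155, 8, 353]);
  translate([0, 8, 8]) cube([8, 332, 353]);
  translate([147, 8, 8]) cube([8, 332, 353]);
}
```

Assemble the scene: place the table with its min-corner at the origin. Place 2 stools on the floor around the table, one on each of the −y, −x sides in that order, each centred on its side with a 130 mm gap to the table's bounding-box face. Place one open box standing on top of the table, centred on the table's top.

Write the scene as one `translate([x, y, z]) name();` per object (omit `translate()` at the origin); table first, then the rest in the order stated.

table();
translate([745, -422, 0]) stool();
translate([-385, 335, 0]) stool();
translate([795, 307, 691]) open_box();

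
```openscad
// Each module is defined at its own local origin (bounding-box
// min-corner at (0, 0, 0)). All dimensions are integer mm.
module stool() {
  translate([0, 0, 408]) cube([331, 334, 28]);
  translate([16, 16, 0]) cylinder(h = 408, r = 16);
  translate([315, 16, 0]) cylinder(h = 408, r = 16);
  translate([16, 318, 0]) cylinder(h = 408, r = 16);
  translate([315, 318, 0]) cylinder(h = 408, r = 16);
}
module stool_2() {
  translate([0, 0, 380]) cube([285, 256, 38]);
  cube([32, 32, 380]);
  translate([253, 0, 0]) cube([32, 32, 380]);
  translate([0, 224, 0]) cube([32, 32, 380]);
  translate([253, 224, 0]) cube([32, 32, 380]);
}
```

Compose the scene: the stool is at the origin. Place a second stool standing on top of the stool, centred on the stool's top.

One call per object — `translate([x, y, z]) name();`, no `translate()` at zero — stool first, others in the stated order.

stool();
translate([23, 39, 436]) stool_2();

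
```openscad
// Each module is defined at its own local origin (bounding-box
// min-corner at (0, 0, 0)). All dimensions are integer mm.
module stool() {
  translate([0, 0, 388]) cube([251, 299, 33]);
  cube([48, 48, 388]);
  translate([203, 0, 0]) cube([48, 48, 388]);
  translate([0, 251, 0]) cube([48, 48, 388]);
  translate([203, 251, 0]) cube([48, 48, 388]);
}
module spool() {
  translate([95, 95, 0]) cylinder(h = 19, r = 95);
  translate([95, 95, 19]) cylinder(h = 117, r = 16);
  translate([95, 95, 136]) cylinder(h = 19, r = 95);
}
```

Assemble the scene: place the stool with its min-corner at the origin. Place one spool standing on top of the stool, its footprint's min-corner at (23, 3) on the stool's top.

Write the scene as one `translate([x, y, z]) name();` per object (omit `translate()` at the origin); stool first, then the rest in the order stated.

stool();
translate([23, 3, 421]) spool();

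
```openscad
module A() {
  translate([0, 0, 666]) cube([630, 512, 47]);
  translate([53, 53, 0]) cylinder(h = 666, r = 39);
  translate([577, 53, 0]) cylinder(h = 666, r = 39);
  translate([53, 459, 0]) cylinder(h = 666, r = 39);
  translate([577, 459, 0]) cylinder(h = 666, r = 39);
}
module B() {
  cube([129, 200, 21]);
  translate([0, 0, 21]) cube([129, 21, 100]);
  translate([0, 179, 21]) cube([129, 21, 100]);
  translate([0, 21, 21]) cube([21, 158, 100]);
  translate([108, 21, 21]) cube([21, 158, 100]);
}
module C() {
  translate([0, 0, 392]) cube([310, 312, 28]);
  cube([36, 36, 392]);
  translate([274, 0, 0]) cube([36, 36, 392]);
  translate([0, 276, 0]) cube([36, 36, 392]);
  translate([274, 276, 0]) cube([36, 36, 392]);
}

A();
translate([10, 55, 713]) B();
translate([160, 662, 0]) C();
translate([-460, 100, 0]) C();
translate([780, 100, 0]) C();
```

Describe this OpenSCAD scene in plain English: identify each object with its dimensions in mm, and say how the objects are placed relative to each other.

A is a table: top 630 mm (x) × 512 mm (y), 47 mm thick, upper face at z = 713 mm, on four round legs of 78 mm diameter, each leg's bounding box inset 14 mm from the nearest pair of top edges, running from z = 0 to the bottom of the top.

B is an open storage box with external size 129×200×121 mm and wall thickness 21 mm (the base is also 21 mm thick). The base covers the whole footprint; the four walls stand on the base, with the y-facing walls full-width and the x-facing walls fitting between their inner faces.

C is a four-legged stool. The seat is 310×312 mm, 28 mm thick, top at z = 420 mm. It stands on four square legs, each 36×36 mm in cross-section, from z = 0 to the seat underside, each flush with a corner of the seat.

The open box is on top of the table. Three stools sit around the table at the +y, −x, +x sides.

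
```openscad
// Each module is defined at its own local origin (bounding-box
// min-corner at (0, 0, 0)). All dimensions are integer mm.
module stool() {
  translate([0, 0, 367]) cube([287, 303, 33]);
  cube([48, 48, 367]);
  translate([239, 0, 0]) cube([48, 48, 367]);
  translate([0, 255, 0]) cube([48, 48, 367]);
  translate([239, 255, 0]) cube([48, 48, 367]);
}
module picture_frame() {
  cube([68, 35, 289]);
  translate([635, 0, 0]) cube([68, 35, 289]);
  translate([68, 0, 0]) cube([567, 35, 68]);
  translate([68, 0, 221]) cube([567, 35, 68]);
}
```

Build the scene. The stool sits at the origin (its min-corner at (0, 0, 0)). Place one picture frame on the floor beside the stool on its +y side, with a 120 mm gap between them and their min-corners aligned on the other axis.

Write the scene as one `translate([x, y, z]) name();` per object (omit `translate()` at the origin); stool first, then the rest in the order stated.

stool();
translate([0, 423, 0]) picture_frame();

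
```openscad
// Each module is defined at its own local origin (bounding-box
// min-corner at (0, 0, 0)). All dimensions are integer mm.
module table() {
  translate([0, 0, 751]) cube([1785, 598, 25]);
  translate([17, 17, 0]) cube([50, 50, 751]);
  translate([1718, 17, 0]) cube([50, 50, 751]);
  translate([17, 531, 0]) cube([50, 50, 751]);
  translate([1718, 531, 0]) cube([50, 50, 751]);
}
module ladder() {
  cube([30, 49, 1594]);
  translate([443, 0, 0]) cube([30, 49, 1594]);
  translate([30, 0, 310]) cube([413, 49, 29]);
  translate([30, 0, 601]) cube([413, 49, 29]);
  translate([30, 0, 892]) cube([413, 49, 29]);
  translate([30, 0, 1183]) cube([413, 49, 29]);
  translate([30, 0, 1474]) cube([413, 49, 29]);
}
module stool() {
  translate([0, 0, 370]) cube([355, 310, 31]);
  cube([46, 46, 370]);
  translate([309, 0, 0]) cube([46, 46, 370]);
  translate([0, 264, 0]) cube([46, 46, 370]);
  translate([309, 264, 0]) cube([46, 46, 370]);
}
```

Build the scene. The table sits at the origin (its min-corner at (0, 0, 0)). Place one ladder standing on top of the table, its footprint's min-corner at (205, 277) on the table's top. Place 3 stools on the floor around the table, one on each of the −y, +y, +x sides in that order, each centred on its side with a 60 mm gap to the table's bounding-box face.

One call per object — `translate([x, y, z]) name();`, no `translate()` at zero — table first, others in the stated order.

table();
translate([205, 277, 776]) ladder();
translate([715, -370, 0]) stool();
translate([715, 658, 0]) stool();
translate([1845, 144, 0]) stool();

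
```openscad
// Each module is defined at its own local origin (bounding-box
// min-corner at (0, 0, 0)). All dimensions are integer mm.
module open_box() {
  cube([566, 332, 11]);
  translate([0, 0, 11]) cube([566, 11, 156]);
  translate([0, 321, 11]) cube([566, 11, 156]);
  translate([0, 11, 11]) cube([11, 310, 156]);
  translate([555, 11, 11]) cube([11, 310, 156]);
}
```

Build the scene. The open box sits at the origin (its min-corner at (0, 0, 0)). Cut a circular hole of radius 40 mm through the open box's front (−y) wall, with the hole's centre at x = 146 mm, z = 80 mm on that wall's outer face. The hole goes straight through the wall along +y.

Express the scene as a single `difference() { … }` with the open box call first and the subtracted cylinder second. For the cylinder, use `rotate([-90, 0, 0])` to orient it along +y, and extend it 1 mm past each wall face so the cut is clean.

difference() {
  open_box();
  translate([146, -1, 80]) rotate([-90, 0, 0]) cylinder(h = 13, r = 40);
}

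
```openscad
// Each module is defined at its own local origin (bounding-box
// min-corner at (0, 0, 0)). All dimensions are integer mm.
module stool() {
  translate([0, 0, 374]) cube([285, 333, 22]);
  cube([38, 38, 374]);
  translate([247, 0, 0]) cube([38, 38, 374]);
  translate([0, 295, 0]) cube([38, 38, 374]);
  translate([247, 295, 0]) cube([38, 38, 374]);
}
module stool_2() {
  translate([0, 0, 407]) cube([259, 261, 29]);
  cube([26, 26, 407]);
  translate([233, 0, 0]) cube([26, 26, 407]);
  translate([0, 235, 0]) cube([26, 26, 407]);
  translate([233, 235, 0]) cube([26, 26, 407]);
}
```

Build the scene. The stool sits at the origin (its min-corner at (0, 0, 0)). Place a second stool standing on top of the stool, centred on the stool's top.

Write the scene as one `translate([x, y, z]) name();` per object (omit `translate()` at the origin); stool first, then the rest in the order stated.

stool();
translate([13, 36, 396]) stool_2();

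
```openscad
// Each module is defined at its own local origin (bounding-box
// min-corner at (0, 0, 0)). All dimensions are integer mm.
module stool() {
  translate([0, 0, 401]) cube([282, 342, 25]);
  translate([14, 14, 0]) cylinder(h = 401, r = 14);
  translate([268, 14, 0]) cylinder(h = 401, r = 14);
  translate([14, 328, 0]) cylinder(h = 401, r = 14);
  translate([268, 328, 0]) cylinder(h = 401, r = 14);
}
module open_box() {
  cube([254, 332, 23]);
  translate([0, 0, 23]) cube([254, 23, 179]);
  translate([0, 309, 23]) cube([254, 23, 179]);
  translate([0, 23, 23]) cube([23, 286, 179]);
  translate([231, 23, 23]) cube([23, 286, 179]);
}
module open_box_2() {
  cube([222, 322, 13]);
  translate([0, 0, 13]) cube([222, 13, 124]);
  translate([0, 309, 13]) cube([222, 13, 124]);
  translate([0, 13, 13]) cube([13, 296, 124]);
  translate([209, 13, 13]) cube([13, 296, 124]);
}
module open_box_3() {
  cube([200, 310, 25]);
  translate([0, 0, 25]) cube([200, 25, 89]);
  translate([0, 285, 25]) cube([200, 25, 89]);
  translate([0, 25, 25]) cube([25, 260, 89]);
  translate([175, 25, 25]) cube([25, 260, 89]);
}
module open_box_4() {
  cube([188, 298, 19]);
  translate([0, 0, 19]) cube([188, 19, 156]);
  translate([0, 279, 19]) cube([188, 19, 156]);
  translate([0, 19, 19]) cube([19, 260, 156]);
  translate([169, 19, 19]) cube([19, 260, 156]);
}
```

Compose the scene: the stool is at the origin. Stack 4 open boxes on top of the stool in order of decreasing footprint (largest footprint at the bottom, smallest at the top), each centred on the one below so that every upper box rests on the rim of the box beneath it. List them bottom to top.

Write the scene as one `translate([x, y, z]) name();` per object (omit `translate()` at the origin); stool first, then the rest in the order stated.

stool();
translate([14, 5, 426]) open_box();
translate([30, 10, 628]) open_box_2();
translate([41, 16, 765]) open_box_3();
translate([47, 22, 879]) open_box_4();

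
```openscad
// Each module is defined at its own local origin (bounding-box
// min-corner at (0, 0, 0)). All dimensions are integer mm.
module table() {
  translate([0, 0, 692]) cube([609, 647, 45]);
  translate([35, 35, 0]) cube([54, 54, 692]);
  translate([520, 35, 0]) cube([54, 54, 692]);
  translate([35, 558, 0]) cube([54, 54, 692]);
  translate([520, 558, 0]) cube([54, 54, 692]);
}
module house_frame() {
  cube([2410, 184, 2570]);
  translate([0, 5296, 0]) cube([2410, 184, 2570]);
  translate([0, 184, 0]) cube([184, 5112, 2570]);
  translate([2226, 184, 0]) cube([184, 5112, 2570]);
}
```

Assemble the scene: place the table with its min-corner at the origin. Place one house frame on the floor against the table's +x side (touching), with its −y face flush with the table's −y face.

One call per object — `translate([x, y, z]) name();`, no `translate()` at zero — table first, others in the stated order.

table();
translate([609, 0, 0]) house_frame();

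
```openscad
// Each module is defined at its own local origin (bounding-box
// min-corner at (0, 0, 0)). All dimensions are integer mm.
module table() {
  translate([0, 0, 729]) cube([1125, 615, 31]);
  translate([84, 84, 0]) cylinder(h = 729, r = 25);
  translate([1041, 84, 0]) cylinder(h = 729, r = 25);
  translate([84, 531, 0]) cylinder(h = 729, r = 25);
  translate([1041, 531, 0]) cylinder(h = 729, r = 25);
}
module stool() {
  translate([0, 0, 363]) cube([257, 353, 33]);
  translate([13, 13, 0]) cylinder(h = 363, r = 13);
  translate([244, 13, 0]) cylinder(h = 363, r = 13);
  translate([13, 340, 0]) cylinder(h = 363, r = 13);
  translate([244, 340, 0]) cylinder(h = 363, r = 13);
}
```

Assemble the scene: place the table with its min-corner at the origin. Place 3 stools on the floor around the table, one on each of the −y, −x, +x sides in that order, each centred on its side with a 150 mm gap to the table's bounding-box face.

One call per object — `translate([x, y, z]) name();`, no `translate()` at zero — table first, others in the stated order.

table();
translate([434, -503, 0]) stool();
translate([-407, 131, 0]) stool();
translate([1275, 131, 0]) stool();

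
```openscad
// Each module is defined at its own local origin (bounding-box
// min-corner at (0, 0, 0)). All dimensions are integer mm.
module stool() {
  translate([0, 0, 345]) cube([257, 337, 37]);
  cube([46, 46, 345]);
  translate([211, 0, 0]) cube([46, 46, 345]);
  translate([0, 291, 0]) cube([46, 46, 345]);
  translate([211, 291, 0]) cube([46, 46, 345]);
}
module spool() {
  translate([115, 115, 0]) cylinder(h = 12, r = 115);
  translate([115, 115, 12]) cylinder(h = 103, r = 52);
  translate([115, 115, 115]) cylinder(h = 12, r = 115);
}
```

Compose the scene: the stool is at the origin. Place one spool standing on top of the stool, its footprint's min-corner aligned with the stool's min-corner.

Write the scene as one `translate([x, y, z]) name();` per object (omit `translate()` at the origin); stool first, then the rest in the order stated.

stool();
translate([0, 0, 382]) spool();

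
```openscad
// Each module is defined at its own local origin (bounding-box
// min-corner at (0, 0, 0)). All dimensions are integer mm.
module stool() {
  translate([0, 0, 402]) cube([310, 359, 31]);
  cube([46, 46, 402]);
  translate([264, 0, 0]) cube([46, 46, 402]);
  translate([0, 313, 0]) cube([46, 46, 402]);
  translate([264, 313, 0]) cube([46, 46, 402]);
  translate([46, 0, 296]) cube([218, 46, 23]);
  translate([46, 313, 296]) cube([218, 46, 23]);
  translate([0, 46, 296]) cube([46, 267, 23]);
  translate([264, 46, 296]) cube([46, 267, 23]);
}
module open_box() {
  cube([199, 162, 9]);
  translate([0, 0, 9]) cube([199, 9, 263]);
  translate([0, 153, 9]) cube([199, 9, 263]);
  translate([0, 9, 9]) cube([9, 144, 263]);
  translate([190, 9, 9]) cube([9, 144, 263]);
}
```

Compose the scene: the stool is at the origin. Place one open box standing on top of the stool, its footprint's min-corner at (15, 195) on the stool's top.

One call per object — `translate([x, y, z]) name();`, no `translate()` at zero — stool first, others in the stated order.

stool();
translate([15, 195, 433]) open_box();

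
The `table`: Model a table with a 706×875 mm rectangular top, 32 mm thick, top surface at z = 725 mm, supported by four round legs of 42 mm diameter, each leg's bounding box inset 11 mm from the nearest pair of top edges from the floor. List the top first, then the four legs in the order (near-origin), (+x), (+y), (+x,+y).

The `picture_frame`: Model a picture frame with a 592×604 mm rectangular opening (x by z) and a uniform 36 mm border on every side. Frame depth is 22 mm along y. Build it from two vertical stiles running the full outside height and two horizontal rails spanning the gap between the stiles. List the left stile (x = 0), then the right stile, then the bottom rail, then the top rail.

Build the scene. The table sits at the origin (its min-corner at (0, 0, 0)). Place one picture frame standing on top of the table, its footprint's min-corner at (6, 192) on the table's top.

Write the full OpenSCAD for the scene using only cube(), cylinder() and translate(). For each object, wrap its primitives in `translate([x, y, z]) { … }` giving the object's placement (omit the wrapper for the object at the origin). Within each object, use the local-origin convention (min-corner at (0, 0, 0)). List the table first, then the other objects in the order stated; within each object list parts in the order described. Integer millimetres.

translate([0, 0, 693]) cube([706, 875, 32]);
translate([32, 32, 0]) cylinder(h = 693, r = 21);
translate([674, 32, 0]) cylinder(h = 693, r = 21);
translate([32, 843, 0]) cylinder(h = 693, r = 21);
translate([674, 843, 0]) cylinder(h = 693, r = 21);
translate([6, 192, 725]) {
  cube([36, 22, 676]);
  translate([628, 0, 0]) cube([36, 22, 676]);
  translate([36, 0, 0]) cube([592, 22, 36]);
  translate([36, 0, 640]) cube([592, 22, 36]);
}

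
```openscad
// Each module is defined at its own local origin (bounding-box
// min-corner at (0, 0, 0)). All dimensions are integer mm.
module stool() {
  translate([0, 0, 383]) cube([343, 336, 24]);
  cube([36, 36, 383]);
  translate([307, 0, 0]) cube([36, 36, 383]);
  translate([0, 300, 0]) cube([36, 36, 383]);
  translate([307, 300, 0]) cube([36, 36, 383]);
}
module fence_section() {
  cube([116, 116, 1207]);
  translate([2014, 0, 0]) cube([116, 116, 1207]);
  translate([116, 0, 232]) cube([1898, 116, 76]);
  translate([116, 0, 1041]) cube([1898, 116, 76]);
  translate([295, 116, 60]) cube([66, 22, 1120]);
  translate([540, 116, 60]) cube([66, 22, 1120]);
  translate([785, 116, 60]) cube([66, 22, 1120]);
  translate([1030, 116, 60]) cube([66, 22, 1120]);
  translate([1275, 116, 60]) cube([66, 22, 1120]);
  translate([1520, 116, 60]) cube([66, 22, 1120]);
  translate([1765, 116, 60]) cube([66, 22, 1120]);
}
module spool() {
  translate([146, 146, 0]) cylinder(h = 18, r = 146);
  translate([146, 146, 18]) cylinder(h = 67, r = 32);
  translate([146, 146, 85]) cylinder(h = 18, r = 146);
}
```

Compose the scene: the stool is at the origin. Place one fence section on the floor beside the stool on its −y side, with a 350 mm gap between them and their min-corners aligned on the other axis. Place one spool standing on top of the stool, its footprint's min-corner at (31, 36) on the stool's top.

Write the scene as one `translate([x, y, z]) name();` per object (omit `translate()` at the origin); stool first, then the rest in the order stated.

stool();
translate([0, -488, 0]) fence_section();
translate([31, 36, 407]) spool();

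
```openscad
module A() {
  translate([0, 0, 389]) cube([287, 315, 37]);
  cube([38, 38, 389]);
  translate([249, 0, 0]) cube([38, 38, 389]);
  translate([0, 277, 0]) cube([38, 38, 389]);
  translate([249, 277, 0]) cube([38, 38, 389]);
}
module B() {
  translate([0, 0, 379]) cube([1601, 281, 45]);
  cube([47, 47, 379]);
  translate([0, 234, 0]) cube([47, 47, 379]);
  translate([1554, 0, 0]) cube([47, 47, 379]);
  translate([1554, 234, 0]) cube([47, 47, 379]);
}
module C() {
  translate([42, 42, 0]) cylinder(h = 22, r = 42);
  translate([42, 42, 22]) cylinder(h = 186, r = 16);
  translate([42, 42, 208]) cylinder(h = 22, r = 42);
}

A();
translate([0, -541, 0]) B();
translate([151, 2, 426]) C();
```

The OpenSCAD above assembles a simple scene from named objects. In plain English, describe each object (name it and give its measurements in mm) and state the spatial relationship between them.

A is a simple wooden stool: a rectangular seat 287 mm (x) by 315 mm (y), 37 mm thick, top face at z = 426 mm, on four square legs, each 38×38 mm in cross-section. The legs rest on z = 0, each flush with a corner of the seat.

B is a long wooden bench with a 1601 mm (x) × 281 mm (y) seat, 45 mm thick, its top surface 424 mm above the floor. Four 47 mm square legs at the seat corners, flush with the edges, run from z = 0 to the seat underside.

C is a spool: two coaxial disc flanges of radius 42 mm and thickness 22 mm, joined by a core cylinder of radius 16 mm and height 186 mm. The lower flange rests on z = 0 and the three cylinders share a vertical axis.

The bench is on the floor beside the stool on its −y side. The spool is on top of the stool.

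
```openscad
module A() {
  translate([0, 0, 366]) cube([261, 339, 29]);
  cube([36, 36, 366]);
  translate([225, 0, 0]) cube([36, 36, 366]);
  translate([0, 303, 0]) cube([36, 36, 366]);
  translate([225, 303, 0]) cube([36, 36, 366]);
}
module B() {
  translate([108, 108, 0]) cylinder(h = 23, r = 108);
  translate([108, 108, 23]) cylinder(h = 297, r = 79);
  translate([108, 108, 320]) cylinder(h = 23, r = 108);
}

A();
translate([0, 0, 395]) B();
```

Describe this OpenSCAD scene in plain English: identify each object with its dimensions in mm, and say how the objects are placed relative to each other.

A is a simple wooden stool: a rectangular seat 261 mm (x) by 339 mm (y), 29 mm thick, top face at z = 395 mm, on four square legs, each 36×36 mm in cross-section. The legs rest on z = 0, each flush with a corner of the seat.

B is a spool: two coaxial disc flanges of radius 108 mm and thickness 23 mm, joined by a core cylinder of radius 79 mm and height 297 mm. The lower flange rests on z = 0 and the three cylinders share a vertical axis.

The spool is on top of the stool.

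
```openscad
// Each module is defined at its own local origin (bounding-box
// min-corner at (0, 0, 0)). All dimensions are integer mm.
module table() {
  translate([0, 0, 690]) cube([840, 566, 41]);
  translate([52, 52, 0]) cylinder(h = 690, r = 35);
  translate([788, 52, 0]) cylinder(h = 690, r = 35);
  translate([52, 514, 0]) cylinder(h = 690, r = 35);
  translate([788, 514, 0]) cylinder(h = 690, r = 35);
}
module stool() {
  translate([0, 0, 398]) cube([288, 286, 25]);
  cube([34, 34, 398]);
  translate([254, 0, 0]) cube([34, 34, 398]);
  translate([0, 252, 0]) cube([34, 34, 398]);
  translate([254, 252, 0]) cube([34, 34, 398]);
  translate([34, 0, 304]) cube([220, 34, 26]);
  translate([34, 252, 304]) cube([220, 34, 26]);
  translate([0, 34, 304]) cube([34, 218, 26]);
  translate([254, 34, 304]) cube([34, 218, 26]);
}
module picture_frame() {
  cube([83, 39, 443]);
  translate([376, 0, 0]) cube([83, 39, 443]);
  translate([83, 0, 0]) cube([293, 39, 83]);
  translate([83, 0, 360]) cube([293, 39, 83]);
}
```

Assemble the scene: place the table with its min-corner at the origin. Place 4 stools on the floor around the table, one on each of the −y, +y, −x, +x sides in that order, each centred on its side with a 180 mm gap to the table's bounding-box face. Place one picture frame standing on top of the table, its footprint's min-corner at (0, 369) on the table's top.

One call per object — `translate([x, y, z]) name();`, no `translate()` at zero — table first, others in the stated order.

table();
translate([276, -466, 0]) stool();
translate([276, 746, 0]) stool();
translate([-468, 140, 0]) stool();
translate([1020, 140, 0]) stool();
translate([0, 369, 731]) picture_frame();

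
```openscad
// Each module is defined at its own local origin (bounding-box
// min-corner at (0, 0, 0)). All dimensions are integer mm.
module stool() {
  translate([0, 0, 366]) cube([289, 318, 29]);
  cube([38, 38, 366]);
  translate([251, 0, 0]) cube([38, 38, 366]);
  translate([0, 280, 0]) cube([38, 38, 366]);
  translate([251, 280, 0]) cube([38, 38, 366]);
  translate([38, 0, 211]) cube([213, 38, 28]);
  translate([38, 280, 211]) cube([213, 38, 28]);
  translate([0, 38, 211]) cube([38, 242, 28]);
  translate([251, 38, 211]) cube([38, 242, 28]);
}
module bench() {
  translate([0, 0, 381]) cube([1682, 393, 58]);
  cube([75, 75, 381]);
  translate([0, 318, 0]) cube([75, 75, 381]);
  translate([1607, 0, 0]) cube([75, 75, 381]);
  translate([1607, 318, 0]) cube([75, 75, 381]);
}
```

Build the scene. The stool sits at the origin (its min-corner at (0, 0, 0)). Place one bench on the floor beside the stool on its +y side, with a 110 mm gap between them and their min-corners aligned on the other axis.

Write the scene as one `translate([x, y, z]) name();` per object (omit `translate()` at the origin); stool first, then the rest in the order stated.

stool();
translate([0, 428, 0]) bench();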